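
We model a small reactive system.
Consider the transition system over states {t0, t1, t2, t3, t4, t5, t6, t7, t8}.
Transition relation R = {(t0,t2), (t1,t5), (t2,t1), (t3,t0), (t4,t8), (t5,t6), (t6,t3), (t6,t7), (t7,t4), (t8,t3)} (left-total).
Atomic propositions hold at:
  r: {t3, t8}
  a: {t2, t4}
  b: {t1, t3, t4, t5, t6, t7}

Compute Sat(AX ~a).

Sat(~a) = {t0, t1, t3, t5, t6, t7, t8}
Sat(AX ~a) = {s : every successor in {t0, t1, t3, t5, t6, t7, t8}} = {t1, t2, t3, t4, t5, t6, t8}

{t1, t2, t3, t4, t5, t6, t8}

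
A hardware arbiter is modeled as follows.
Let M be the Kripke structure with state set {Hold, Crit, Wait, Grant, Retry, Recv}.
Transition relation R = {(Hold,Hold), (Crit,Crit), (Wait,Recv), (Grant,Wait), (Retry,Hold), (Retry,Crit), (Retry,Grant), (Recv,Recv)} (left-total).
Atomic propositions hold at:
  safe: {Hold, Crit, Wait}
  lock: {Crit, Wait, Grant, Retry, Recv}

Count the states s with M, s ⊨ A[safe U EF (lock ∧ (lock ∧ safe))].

Sat(lock ∧ safe) = {Crit, Wait}
Sat(lock ∧ (lock ∧ safe)) = {Crit, Wait}
EF (lock ∧ (lock ∧ safe)): least fixpoint, start Z0 = {Crit, Wait}, add states with some successor in Z. Z1 = {Crit, Wait, Grant, Retry}; fixed.
Sat(EF (lock ∧ (lock ∧ safe))) = {Crit, Wait, Grant, Retry}
A[safe U EF (lock ∧ (lock ∧ safe))]: least fixpoint, start Z0 = Sat(EF (lock ∧ (lock ∧ safe))) = {Crit, Wait, Grant, Retry}, add states in Sat(safe) with every successor in Z. Already a fixed point.
Sat(A[safe U EF (lock ∧ (lock ∧ safe))]) = {Crit, Wait, Grant, Retry}
|Sat(A[safe U EF (lock ∧ (lock ∧ safe))])| = |{Crit, Wait, Grant, Retry}| = 4.

4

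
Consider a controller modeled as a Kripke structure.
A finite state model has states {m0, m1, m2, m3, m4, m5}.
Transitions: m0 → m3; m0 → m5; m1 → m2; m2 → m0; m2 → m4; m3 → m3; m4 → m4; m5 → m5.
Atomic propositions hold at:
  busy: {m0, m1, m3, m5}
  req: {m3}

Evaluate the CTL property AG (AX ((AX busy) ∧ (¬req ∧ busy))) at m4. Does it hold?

Sat(AX busy) = {s : every successor in {m0, m1, m3, m5}} = {m0, m3, m5}
Sat(¬req) = {m0, m1, m2, m4, m5}
Sat(¬req ∧ busy) = {m0, m1, m5}
Sat((AX busy) ∧ (¬req ∧ busy)) = {m0, m5}
Sat(AX ((AX busy) ∧ (¬req ∧ busy))) = {s : every successor in {m0, m5}} = {m5}
AG (AX ((AX busy) ∧ (¬req ∧ busy))): greatest fixpoint, start Z0 = {m5}, keep only states in Sat with every successor in Z. Already a fixed point.
Sat(AG (AX ((AX busy) ∧ (¬req ∧ busy)))) = {m5}
m4 ∉ Sat(AG (AX ((AX busy) ∧ (¬req ∧ busy)))) = {m5}, so the formula does not hold at m4.

No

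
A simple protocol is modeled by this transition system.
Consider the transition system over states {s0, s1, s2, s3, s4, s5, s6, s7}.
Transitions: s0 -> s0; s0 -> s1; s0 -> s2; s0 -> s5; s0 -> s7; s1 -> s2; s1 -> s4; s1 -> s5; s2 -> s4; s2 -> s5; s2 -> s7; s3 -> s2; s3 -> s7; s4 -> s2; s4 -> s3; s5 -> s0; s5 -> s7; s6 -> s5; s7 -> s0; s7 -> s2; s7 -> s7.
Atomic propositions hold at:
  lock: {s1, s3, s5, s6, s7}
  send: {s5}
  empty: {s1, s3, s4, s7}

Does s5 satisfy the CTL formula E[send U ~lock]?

Yes

Sat(~lock) = {s0, s2, s4}
E[send U ~lock]: least fixpoint, start Z0 = Sat(~lock) = {s0, s2, s4}, add states in Sat(send) with some successor in Z. Z1 = {s0, s2, s4, s5}; fixed.
Sat(E[send U ~lock]) = {s0, s2, s4, s5}
s5 ∈ Sat(E[send U ~lock]) = {s0, s2, s4, s5}, so the formula holds at s5.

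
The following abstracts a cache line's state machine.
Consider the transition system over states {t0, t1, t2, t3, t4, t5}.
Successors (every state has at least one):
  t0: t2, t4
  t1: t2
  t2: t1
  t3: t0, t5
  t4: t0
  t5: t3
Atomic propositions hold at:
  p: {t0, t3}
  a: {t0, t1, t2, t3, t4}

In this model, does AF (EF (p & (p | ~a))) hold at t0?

Sat(~a) = {t5}
Sat(p | ~a) = {t0, t3, t5}
Sat(p & (p | ~a)) = {t0, t3}
EF (p & (p | ~a)): least fixpoint, start Z0 = {t0, t3}, add states with some successor in Z. Z1 = {t0, t3, t4, t5}; fixed.
Sat(EF (p & (p | ~a))) = {t0, t3, t4, t5}
AF (EF (p & (p | ~a))): least fixpoint, start Z0 = {t0, t3, t4, t5}, add states with every successor in Z. Already a fixed point.
Sat(AF (EF (p & (p | ~a)))) = {t0, t3, t4, t5}
t0 ∈ Sat(AF (EF (p & (p | ~a)))) = {t0, t3, t4, t5}, so the formula holds at t0.

Yes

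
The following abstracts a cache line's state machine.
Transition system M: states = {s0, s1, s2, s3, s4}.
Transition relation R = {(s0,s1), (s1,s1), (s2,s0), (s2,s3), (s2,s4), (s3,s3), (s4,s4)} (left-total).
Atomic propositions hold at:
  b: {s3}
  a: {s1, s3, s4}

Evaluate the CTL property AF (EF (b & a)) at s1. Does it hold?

No

Sat(b & a) = {s3}
EF (b & a): least fixpoint, start Z0 = {s3}, add states with some successor in Z. Z1 = {s2, s3}; fixed.
Sat(EF (b & a)) = {s2, s3}
AF (EF (b & a)): least fixpoint, start Z0 = {s2, s3}, add states with every successor in Z. Already a fixed point.
Sat(AF (EF (b & a))) = {s2, s3}
s1 ∉ Sat(AF (EF (b & a))) = {s2, s3}, so the formula does not hold at s1.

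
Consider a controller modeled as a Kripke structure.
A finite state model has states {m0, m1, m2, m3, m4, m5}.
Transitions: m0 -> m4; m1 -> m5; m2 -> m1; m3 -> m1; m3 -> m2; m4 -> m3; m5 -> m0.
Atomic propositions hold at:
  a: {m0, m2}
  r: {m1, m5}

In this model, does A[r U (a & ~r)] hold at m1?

Sat(~r) = {m0, m2, m3, m4}
Sat(a & ~r) = {m0, m2}
A[r U (a & ~r)]: least fixpoint, start Z0 = Sat((a & ~r)) = {m0, m2}, add states in Sat(r) with every successor in Z. Z1 = {m0, m2, m5}; Z2 = {m0, m1, m2, m5}; fixed.
Sat(A[r U (a & ~r)]) = {m0, m1, m2, m5}
m1 ∈ Sat(A[r U (a & ~r)]) = {m0, m1, m2, m5}, so the formula holds at m1.

Yes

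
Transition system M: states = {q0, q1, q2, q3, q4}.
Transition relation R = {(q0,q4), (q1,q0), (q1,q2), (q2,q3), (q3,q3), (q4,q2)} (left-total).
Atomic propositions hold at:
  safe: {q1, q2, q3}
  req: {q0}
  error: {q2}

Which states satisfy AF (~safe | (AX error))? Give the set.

Sat(~safe) = {q0, q4}
Sat(AX error) = {s : every successor in {q2}} = {q4}
Sat(~safe | (AX error)) = {q0, q4}
AF (~safe | (AX error)): least fixpoint, start Z0 = {q0, q4}, add states with every successor in Z. Already a fixed point.
Sat(AF (~safe | (AX error))) = {q0, q4}

{q0, q4}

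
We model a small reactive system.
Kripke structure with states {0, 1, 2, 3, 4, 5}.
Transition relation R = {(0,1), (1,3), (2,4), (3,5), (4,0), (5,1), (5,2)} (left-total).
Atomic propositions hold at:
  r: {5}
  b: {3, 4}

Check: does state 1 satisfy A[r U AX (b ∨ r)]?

Yes

Sat(b ∨ r) = {3, 4, 5}
Sat(AX (b ∨ r)) = {s : every successor in {3, 4, 5}} = {1, 2, 3}
A[r U AX (b ∨ r)]: least fixpoint, start Z0 = Sat(AX (b ∨ r)) = {1, 2, 3}, add states in Sat(r) with every successor in Z. Z1 = {1, 2, 3, 5}; fixed.
Sat(A[r U AX (b ∨ r)]) = {1, 2, 3, 5}
1 ∈ Sat(A[r U AX (b ∨ r)]) = {1, 2, 3, 5}, so the formula holds at 1.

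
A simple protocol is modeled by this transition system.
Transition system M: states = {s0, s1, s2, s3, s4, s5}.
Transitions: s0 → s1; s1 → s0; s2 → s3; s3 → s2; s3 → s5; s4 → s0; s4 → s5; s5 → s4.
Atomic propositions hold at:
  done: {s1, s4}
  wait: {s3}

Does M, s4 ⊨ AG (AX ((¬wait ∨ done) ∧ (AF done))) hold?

Sat(¬wait) = {s0, s1, s2, s4, s5}
Sat(¬wait ∨ done) = {s0, s1, s2, s4, s5}
AF done: least fixpoint, start Z0 = {s1, s4}, add states with every successor in Z. Z1 = {s0, s1, s4, s5}; fixed.
Sat(AF done) = {s0, s1, s4, s5}
Sat((¬wait ∨ done) ∧ (AF done)) = {s0, s1, s4, s5}
Sat(AX ((¬wait ∨ done) ∧ (AF done))) = {s : every successor in {s0, s1, s4, s5}} = {s0, s1, s4, s5}
AG (AX ((¬wait ∨ done) ∧ (AF done))): greatest fixpoint, start Z0 = {s0, s1, s4, s5}, keep only states in Sat with every successor in Z. Already a fixed point.
Sat(AG (AX ((¬wait ∨ done) ∧ (AF done)))) = {s0, s1, s4, s5}
s4 ∈ Sat(AG (AX ((¬wait ∨ done) ∧ (AF done)))) = {s0, s1, s4, s5}, so the formula holds at s4.

Yes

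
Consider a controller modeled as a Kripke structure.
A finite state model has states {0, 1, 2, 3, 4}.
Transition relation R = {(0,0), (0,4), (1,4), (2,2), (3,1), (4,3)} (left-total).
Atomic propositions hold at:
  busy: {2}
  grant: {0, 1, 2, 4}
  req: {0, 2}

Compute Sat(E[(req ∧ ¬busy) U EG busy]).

{2}

Sat(¬busy) = {0, 1, 3, 4}
Sat(req ∧ ¬busy) = {0}
EG busy: greatest fixpoint, start Z0 = {2}, keep only states in Sat with some successor in Z. Already a fixed point.
Sat(EG busy) = {2}
E[(req ∧ ¬busy) U EG busy]: least fixpoint, start Z0 = Sat(EG busy) = {2}, add states in Sat(req ∧ ¬busy) with some successor in Z. Already a fixed point.
Sat(E[(req ∧ ¬busy) U EG busy]) = {2}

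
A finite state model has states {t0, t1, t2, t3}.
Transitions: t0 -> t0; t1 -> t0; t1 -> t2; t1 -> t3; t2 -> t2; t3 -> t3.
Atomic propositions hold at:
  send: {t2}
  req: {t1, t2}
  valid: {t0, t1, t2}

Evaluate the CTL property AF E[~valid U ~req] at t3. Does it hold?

Yes

Sat(~valid) = {t3}
Sat(~req) = {t0, t3}
E[~valid U ~req]: least fixpoint, start Z0 = Sat(~req) = {t0, t3}, add states in Sat(~valid) with some successor in Z. Already a fixed point.
Sat(E[~valid U ~req]) = {t0, t3}
AF E[~valid U ~req]: least fixpoint, start Z0 = {t0, t3}, add states with every successor in Z. Already a fixed point.
Sat(AF E[~valid U ~req]) = {t0, t3}
t3 ∈ Sat(AF E[~valid U ~req]) = {t0, t3}, so the formula holds at t3.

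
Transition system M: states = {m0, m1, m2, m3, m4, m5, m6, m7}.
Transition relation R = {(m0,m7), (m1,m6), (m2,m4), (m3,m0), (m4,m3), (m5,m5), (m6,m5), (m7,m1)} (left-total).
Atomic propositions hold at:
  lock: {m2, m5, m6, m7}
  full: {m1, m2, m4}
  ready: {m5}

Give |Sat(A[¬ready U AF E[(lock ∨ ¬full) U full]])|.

Sat(¬ready) = {m0, m1, m2, m3, m4, m6, m7}
Sat(¬full) = {m0, m3, m5, m6, m7}
Sat(lock ∨ ¬full) = {m0, m2, m3, m5, m6, m7}
E[(lock ∨ ¬full) U full]: least fixpoint, start Z0 = Sat(full) = {m1, m2, m4}, add states in Sat(lock ∨ ¬full) with some successor in Z. Z1 = {m1, m2, m4, m7}; Z2 = {m0, m1, m2, m4, m7}; Z3 = {m0, m1, m2, m3, m4, m7}; fixed.
Sat(E[(lock ∨ ¬full) U full]) = {m0, m1, m2, m3, m4, m7}
AF E[(lock ∨ ¬full) U full]: least fixpoint, start Z0 = {m0, m1, m2, m3, m4, m7}, add states with every successor in Z. Already a fixed point.
Sat(AF E[(lock ∨ ¬full) U full]) = {m0, m1, m2, m3, m4, m7}
A[¬ready U AF E[(lock ∨ ¬full) U full]]: least fixpoint, start Z0 = Sat(AF E[(lock ∨ ¬full) U full]) = {m0, m1, m2, m3, m4, m7}, add states in Sat(¬ready) with every successor in Z. Already a fixed point.
Sat(A[¬ready U AF E[(lock ∨ ¬full) U full]]) = {m0, m1, m2, m3, m4, m7}
|Sat(A[¬ready U AF E[(lock ∨ ¬full) U full]])| = |{m0, m1, m2, m3, m4, m7}| = 6.

6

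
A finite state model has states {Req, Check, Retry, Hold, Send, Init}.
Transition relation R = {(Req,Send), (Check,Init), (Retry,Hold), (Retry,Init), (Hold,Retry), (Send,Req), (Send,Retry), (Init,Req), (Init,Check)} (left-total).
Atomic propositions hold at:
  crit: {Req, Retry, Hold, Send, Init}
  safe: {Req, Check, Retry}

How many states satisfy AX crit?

Sat(AX crit) = {s : every successor in {Req, Retry, Hold, Send, Init}} = {Req, Check, Retry, Hold, Send}
|Sat(AX crit)| = |{Req, Check, Retry, Hold, Send}| = 5.

5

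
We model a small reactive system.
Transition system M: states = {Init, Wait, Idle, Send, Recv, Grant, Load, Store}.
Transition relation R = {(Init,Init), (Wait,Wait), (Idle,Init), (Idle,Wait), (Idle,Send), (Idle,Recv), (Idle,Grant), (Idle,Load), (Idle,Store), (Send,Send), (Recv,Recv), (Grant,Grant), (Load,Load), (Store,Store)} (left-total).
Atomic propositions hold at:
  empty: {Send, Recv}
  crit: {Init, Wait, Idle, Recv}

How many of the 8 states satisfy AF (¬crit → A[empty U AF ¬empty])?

Sat(¬crit) = {Send, Grant, Load, Store}
Sat(¬empty) = {Init, Wait, Idle, Grant, Load, Store}
AF ¬empty: least fixpoint, start Z0 = {Init, Wait, Idle, Grant, Load, Store}, add states with every successor in Z. Already a fixed point.
Sat(AF ¬empty) = {Init, Wait, Idle, Grant, Load, Store}
A[empty U AF ¬empty]: least fixpoint, start Z0 = Sat(AF ¬empty) = {Init, Wait, Idle, Grant, Load, Store}, add states in Sat(empty) with every successor in Z. Already a fixed point.
Sat(A[empty U AF ¬empty]) = {Init, Wait, Idle, Grant, Load, Store}
Sat(¬crit → A[empty U AF ¬empty]) = {Init, Wait, Idle, Recv, Grant, Load, Store}
AF (¬crit → A[empty U AF ¬empty]): least fixpoint, start Z0 = {Init, Wait, Idle, Recv, Grant, Load, Store}, add states with every successor in Z. Already a fixed point.
Sat(AF (¬crit → A[empty U AF ¬empty])) = {Init, Wait, Idle, Recv, Grant, Load, Store}
|Sat(AF (¬crit → A[empty U AF ¬empty]))| = |{Init, Wait, Idle, Recv, Grant, Load, Store}| = 7.

7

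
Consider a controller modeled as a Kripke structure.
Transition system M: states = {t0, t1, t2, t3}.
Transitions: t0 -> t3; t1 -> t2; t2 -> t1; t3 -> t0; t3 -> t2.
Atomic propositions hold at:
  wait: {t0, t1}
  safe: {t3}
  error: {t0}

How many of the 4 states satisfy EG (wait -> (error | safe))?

2

Sat(error | safe) = {t0, t3}
Sat(wait -> (error | safe)) = {t0, t2, t3}
EG (wait -> (error | safe)): greatest fixpoint, start Z0 = {t0, t2, t3}, keep only states in Sat with some successor in Z. Z1 = {t0, t3}; fixed.
Sat(EG (wait -> (error | safe))) = {t0, t3}
|Sat(EG (wait -> (error | safe)))| = |{t0, t3}| = 2.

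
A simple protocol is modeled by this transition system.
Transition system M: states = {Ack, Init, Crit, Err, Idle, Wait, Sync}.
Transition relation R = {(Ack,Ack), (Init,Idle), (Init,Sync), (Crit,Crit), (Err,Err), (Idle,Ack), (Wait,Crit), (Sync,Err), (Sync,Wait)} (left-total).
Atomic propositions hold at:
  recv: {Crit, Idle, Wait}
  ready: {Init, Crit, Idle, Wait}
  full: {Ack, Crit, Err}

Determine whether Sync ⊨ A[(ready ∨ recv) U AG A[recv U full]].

No

Sat(ready ∨ recv) = {Init, Crit, Idle, Wait}
A[recv U full]: least fixpoint, start Z0 = Sat(full) = {Ack, Crit, Err}, add states in Sat(recv) with every successor in Z. Z1 = {Ack, Crit, Err, Idle, Wait}; fixed.
Sat(A[recv U full]) = {Ack, Crit, Err, Idle, Wait}
AG A[recv U full]: greatest fixpoint, start Z0 = {Ack, Crit, Err, Idle, Wait}, keep only states in Sat with every successor in Z. Already a fixed point.
Sat(AG A[recv U full]) = {Ack, Crit, Err, Idle, Wait}
A[(ready ∨ recv) U AG A[recv U full]]: least fixpoint, start Z0 = Sat(AG A[recv U full]) = {Ack, Crit, Err, Idle, Wait}, add states in Sat(ready ∨ recv) with every successor in Z. Already a fixed point.
Sat(A[(ready ∨ recv) U AG A[recv U full]]) = {Ack, Crit, Err, Idle, Wait}
Sync ∉ Sat(A[(ready ∨ recv) U AG A[recv U full]]) = {Ack, Crit, Err, Idle, Wait}, so the formula does not hold at Sync.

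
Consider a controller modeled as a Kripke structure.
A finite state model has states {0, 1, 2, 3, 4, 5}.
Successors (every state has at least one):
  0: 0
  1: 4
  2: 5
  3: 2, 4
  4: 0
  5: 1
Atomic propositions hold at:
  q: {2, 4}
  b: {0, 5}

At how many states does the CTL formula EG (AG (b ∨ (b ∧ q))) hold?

Sat(b ∧ q) = ∅
Sat(b ∨ (b ∧ q)) = {0, 5}
AG (b ∨ (b ∧ q)): greatest fixpoint, start Z0 = {0, 5}, keep only states in Sat with every successor in Z. Z1 = {0}; fixed.
Sat(AG (b ∨ (b ∧ q))) = {0}
EG (AG (b ∨ (b ∧ q))): greatest fixpoint, start Z0 = {0}, keep only states in Sat with some successor in Z. Already a fixed point.
Sat(EG (AG (b ∨ (b ∧ q)))) = {0}
|Sat(EG (AG (b ∨ (b ∧ q))))| = |{0}| = 1.

1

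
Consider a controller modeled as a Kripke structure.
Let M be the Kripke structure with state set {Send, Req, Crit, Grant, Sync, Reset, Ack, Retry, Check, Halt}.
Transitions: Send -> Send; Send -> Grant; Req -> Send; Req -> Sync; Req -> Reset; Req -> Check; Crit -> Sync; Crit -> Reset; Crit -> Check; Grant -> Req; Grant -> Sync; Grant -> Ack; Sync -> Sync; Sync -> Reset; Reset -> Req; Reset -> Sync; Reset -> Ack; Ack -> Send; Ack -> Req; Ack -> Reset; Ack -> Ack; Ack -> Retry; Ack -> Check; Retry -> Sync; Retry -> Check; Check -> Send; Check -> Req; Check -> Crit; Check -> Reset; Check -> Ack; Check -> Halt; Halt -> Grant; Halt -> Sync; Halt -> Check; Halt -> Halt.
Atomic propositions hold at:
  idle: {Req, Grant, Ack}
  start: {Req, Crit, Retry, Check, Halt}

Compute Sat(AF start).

{Req, Crit, Retry, Check, Halt}

AF start: least fixpoint, start Z0 = {Req, Crit, Retry, Check, Halt}, add states with every successor in Z. Already a fixed point.
Sat(AF start) = {Req, Crit, Retry, Check, Halt}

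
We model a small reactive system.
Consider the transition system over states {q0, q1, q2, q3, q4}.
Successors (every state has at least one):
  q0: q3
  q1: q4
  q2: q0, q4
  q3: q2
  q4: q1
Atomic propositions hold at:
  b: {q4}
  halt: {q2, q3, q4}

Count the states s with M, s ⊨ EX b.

Sat(EX b) = {s : some successor in {q4}} = {q1, q2}
|Sat(EX b)| = |{q1, q2}| = 2.

2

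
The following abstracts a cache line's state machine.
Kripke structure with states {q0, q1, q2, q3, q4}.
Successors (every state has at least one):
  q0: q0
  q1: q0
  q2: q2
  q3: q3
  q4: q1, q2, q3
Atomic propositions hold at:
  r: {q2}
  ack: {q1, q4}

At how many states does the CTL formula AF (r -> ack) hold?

4

Sat(r -> ack) = {q0, q1, q3, q4}
AF (r -> ack): least fixpoint, start Z0 = {q0, q1, q3, q4}, add states with every successor in Z. Already a fixed point.
Sat(AF (r -> ack)) = {q0, q1, q3, q4}
|Sat(AF (r -> ack))| = |{q0, q1, q3, q4}| = 4.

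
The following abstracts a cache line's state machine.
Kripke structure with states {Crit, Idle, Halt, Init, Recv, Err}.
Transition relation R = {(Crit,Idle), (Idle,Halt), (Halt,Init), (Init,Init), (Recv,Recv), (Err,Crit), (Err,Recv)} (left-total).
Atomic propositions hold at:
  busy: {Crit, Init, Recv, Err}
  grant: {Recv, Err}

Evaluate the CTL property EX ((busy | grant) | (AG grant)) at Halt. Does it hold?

Yes

Sat(busy | grant) = {Crit, Init, Recv, Err}
AG grant: greatest fixpoint, start Z0 = {Recv, Err}, keep only states in Sat with every successor in Z. Z1 = {Recv}; fixed.
Sat(AG grant) = {Recv}
Sat((busy | grant) | (AG grant)) = {Crit, Init, Recv, Err}
Sat(EX ((busy | grant) | (AG grant))) = {s : some successor in {Crit, Init, Recv, Err}} = {Halt, Init, Recv, Err}
Halt ∈ Sat(EX ((busy | grant) | (AG grant))) = {Halt, Init, Recv, Err}, so the formula holds at Halt.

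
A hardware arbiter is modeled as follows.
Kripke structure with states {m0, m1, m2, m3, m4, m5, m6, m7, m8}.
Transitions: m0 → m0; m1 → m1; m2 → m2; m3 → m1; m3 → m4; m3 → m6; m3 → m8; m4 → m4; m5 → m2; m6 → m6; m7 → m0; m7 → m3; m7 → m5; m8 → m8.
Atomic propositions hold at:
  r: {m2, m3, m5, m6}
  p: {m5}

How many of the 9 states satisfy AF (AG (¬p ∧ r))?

Sat(¬p) = {m0, m1, m2, m3, m4, m6, m7, m8}
Sat(¬p ∧ r) = {m2, m3, m6}
AG (¬p ∧ r): greatest fixpoint, start Z0 = {m2, m3, m6}, keep only states in Sat with every successor in Z. Z1 = {m2, m6}; fixed.
Sat(AG (¬p ∧ r)) = {m2, m6}
AF (AG (¬p ∧ r)): least fixpoint, start Z0 = {m2, m6}, add states with every successor in Z. Z1 = {m2, m5, m6}; fixed.
Sat(AF (AG (¬p ∧ r))) = {m2, m5, m6}
|Sat(AF (AG (¬p ∧ r)))| = |{m2, m5, m6}| = 3.

3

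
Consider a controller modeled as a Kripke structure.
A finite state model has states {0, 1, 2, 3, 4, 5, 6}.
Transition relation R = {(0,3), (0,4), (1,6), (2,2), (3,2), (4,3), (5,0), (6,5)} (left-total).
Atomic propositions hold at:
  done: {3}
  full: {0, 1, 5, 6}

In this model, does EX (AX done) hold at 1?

No

Sat(AX done) = {s : every successor in {3}} = {4}
Sat(EX (AX done)) = {s : some successor in {4}} = {0}
1 ∉ Sat(EX (AX done)) = {0}, so the formula does not hold at 1.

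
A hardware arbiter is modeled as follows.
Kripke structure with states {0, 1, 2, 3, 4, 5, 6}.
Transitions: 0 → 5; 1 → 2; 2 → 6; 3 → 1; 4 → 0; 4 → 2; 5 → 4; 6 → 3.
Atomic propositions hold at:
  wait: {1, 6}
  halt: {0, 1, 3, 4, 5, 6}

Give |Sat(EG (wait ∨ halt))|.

Sat(wait ∨ halt) = {0, 1, 3, 4, 5, 6}
EG (wait ∨ halt): greatest fixpoint, start Z0 = {0, 1, 3, 4, 5, 6}, keep only states in Sat with some successor in Z. Z1 = {0, 3, 4, 5, 6}; Z2 = {0, 4, 5, 6}; Z3 = {0, 4, 5}; fixed.
Sat(EG (wait ∨ halt)) = {0, 4, 5}
|Sat(EG (wait ∨ halt))| = |{0, 4, 5}| = 3.

3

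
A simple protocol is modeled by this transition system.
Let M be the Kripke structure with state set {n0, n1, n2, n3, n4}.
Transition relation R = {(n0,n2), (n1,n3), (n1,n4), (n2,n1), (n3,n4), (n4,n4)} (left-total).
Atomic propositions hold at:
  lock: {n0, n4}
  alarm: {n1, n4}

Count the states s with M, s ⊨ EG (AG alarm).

1

AG alarm: greatest fixpoint, start Z0 = {n1, n4}, keep only states in Sat with every successor in Z. Z1 = {n4}; fixed.
Sat(AG alarm) = {n4}
EG (AG alarm): greatest fixpoint, start Z0 = {n4}, keep only states in Sat with some successor in Z. Already a fixed point.
Sat(EG (AG alarm)) = {n4}
|Sat(EG (AG alarm))| = |{n4}| = 1.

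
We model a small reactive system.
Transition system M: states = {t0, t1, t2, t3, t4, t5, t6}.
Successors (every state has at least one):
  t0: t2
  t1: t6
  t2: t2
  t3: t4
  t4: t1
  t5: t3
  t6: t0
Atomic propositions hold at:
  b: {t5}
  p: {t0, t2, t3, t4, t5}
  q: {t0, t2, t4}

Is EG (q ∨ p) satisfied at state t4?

Sat(q ∨ p) = {t0, t2, t3, t4, t5}
EG (q ∨ p): greatest fixpoint, start Z0 = {t0, t2, t3, t4, t5}, keep only states in Sat with some successor in Z. Z1 = {t0, t2, t3, t5}; Z2 = {t0, t2, t5}; Z3 = {t0, t2}; fixed.
Sat(EG (q ∨ p)) = {t0, t2}
t4 ∉ Sat(EG (q ∨ p)) = {t0, t2}, so the formula does not hold at t4.

No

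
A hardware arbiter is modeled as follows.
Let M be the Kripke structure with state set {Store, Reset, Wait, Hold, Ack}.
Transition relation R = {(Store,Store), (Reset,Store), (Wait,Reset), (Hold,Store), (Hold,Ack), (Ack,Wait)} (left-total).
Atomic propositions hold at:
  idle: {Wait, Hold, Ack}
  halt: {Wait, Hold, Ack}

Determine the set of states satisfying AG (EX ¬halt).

Sat(¬halt) = {Store, Reset}
Sat(EX ¬halt) = {s : some successor in {Store, Reset}} = {Store, Reset, Wait, Hold}
AG (EX ¬halt): greatest fixpoint, start Z0 = {Store, Reset, Wait, Hold}, keep only states in Sat with every successor in Z. Z1 = {Store, Reset, Wait}; fixed.
Sat(AG (EX ¬halt)) = {Store, Reset, Wait}

{Store, Reset, Wait}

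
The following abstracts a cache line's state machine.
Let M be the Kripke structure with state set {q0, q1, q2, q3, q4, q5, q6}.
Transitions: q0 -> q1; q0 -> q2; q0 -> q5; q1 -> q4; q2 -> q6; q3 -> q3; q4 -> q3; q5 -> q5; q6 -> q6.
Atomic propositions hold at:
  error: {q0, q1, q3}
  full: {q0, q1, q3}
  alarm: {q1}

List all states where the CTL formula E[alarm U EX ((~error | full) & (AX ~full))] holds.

{q0, q2, q5, q6}

Sat(~error) = {q2, q4, q5, q6}
Sat(~error | full) = {q0, q1, q2, q3, q4, q5, q6}
Sat(~full) = {q2, q4, q5, q6}
Sat(AX ~full) = {s : every successor in {q2, q4, q5, q6}} = {q1, q2, q5, q6}
Sat((~error | full) & (AX ~full)) = {q1, q2, q5, q6}
Sat(EX ((~error | full) & (AX ~full))) = {s : some successor in {q1, q2, q5, q6}} = {q0, q2, q5, q6}
E[alarm U EX ((~error | full) & (AX ~full))]: least fixpoint, start Z0 = Sat(EX ((~error | full) & (AX ~full))) = {q0, q2, q5, q6}, add states in Sat(alarm) with some successor in Z. Already a fixed point.
Sat(E[alarm U EX ((~error | full) & (AX ~full))]) = {q0, q2, q5, q6}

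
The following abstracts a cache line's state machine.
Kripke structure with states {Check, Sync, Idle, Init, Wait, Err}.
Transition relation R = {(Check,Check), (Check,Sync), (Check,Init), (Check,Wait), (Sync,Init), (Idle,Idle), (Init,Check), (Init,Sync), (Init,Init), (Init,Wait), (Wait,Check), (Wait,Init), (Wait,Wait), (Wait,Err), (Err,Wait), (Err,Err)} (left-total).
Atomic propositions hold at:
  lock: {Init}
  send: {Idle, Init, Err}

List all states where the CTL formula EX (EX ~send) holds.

{Check, Sync, Init, Wait, Err}

Sat(~send) = {Check, Sync, Wait}
Sat(EX ~send) = {s : some successor in {Check, Sync, Wait}} = {Check, Init, Wait, Err}
Sat(EX (EX ~send)) = {s : some successor in {Check, Init, Wait, Err}} = {Check, Sync, Init, Wait, Err}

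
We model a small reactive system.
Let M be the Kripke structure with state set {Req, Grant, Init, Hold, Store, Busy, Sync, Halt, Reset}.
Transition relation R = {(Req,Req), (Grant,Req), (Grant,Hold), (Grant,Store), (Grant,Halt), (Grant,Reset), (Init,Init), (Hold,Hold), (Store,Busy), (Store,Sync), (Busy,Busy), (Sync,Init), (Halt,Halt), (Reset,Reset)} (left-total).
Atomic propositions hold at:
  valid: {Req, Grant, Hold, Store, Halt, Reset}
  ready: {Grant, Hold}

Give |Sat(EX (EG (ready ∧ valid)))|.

2

Sat(ready ∧ valid) = {Grant, Hold}
EG (ready ∧ valid): greatest fixpoint, start Z0 = {Grant, Hold}, keep only states in Sat with some successor in Z. Already a fixed point.
Sat(EG (ready ∧ valid)) = {Grant, Hold}
Sat(EX (EG (ready ∧ valid))) = {s : some successor in {Grant, Hold}} = {Grant, Hold}
|Sat(EX (EG (ready ∧ valid)))| = |{Grant, Hold}| = 2.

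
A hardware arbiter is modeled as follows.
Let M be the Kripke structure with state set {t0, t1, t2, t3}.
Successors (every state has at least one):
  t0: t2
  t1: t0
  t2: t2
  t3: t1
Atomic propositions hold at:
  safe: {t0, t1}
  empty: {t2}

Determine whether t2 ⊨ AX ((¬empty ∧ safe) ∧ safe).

No

Sat(¬empty) = {t0, t1, t3}
Sat(¬empty ∧ safe) = {t0, t1}
Sat((¬empty ∧ safe) ∧ safe) = {t0, t1}
Sat(AX ((¬empty ∧ safe) ∧ safe)) = {s : every successor in {t0, t1}} = {t1, t3}
t2 ∉ Sat(AX ((¬empty ∧ safe) ∧ safe)) = {t1, t3}, so the formula does not hold at t2.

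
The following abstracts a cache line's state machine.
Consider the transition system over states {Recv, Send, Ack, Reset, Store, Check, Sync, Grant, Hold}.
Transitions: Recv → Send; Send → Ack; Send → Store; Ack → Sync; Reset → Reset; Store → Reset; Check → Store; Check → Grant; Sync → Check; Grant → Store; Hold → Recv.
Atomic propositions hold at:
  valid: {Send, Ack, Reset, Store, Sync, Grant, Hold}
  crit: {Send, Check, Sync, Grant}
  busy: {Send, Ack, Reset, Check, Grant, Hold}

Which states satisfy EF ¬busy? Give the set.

Sat(¬busy) = {Recv, Store, Sync}
EF ¬busy: least fixpoint, start Z0 = {Recv, Store, Sync}, add states with some successor in Z. Z1 = {Recv, Send, Ack, Store, Check, Sync, Grant, Hold}; fixed.
Sat(EF ¬busy) = {Recv, Send, Ack, Store, Check, Sync, Grant, Hold}

{Recv, Send, Ack, Store, Check, Sync, Grant, Hold}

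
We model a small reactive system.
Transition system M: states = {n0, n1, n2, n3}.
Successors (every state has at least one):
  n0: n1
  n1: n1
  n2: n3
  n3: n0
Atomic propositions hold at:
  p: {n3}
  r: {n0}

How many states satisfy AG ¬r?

Sat(¬r) = {n1, n2, n3}
AG ¬r: greatest fixpoint, start Z0 = {n1, n2, n3}, keep only states in Sat with every successor in Z. Z1 = {n1, n2}; Z2 = {n1}; fixed.
Sat(AG ¬r) = {n1}
|Sat(AG ¬r)| = |{n1}| = 1.

1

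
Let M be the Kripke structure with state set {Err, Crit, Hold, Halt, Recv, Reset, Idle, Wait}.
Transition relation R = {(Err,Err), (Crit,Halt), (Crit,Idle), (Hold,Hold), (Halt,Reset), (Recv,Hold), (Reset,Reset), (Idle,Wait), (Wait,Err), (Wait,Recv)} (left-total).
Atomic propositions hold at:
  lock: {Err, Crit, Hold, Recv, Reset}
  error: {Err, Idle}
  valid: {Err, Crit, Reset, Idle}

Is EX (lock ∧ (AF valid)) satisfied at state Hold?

AF valid: least fixpoint, start Z0 = {Err, Crit, Reset, Idle}, add states with every successor in Z. Z1 = {Err, Crit, Halt, Reset, Idle}; fixed.
Sat(AF valid) = {Err, Crit, Halt, Reset, Idle}
Sat(lock ∧ (AF valid)) = {Err, Crit, Reset}
Sat(EX (lock ∧ (AF valid))) = {s : some successor in {Err, Crit, Reset}} = {Err, Halt, Reset, Wait}
Hold ∉ Sat(EX (lock ∧ (AF valid))) = {Err, Halt, Reset, Wait}, so the formula does not hold at Hold.

No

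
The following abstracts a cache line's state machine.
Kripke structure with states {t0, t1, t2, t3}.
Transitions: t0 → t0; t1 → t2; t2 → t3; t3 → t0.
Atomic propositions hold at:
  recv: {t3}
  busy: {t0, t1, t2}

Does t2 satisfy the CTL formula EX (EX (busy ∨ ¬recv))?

Yes

Sat(¬recv) = {t0, t1, t2}
Sat(busy ∨ ¬recv) = {t0, t1, t2}
Sat(EX (busy ∨ ¬recv)) = {s : some successor in {t0, t1, t2}} = {t0, t1, t3}
Sat(EX (EX (busy ∨ ¬recv))) = {s : some successor in {t0, t1, t3}} = {t0, t2, t3}
t2 ∈ Sat(EX (EX (busy ∨ ¬recv))) = {t0, t2, t3}, so the formula holds at t2.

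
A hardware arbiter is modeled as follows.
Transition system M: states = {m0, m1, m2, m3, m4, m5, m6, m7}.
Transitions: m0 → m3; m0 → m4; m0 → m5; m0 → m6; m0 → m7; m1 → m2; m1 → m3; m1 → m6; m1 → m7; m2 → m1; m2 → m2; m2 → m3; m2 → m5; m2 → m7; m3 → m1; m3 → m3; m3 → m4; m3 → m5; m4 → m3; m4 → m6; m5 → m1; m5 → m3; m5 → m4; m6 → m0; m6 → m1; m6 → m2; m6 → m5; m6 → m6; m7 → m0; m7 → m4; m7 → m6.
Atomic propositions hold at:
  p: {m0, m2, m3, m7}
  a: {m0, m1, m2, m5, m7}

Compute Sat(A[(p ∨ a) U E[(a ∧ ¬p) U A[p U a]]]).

{m0, m1, m2, m5, m7}

Sat(p ∨ a) = {m0, m1, m2, m3, m5, m7}
Sat(¬p) = {m1, m4, m5, m6}
Sat(a ∧ ¬p) = {m1, m5}
A[p U a]: least fixpoint, start Z0 = Sat(a) = {m0, m1, m2, m5, m7}, add states in Sat(p) with every successor in Z. Already a fixed point.
Sat(A[p U a]) = {m0, m1, m2, m5, m7}
E[(a ∧ ¬p) U A[p U a]]: least fixpoint, start Z0 = Sat(A[p U a]) = {m0, m1, m2, m5, m7}, add states in Sat(a ∧ ¬p) with some successor in Z. Already a fixed point.
Sat(E[(a ∧ ¬p) U A[p U a]]) = {m0, m1, m2, m5, m7}
A[(p ∨ a) U E[(a ∧ ¬p) U A[p U a]]]: least fixpoint, start Z0 = Sat(E[(a ∧ ¬p) U A[p U a]]) = {m0, m1, m2, m5, m7}, add states in Sat(p ∨ a) with every successor in Z. Already a fixed point.
Sat(A[(p ∨ a) U E[(a ∧ ¬p) U A[p U a]]]) = {m0, m1, m2, m5, m7}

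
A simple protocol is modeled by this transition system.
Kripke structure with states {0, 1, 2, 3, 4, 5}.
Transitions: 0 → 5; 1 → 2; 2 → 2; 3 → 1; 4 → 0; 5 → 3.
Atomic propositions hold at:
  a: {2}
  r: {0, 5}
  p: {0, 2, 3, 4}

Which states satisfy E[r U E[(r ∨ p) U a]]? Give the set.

{2}

Sat(r ∨ p) = {0, 2, 3, 4, 5}
E[(r ∨ p) U a]: least fixpoint, start Z0 = Sat(a) = {2}, add states in Sat(r ∨ p) with some successor in Z. Already a fixed point.
Sat(E[(r ∨ p) U a]) = {2}
E[r U E[(r ∨ p) U a]]: least fixpoint, start Z0 = Sat(E[(r ∨ p) U a]) = {2}, add states in Sat(r) with some successor in Z. Already a fixed point.
Sat(E[r U E[(r ∨ p) U a]]) = {2}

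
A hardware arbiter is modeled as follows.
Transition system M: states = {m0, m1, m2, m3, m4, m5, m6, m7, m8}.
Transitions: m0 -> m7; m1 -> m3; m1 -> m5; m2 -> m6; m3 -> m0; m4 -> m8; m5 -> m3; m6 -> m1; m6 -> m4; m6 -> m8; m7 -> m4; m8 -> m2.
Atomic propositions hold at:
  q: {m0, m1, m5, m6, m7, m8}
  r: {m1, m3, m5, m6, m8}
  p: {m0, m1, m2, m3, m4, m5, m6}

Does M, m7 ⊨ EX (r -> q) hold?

Yes

Sat(r -> q) = {m0, m1, m2, m4, m5, m6, m7, m8}
Sat(EX (r -> q)) = {s : some successor in {m0, m1, m2, m4, m5, m6, m7, m8}} = {m0, m1, m2, m3, m4, m6, m7, m8}
m7 ∈ Sat(EX (r -> q)) = {m0, m1, m2, m3, m4, m6, m7, m8}, so the formula holds at m7.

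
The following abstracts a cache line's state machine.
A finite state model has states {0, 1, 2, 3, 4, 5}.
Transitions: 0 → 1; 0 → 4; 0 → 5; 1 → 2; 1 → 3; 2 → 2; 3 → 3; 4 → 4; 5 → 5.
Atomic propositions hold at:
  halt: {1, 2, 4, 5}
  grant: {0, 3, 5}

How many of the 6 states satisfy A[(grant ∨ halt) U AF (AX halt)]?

Sat(grant ∨ halt) = {0, 1, 2, 3, 4, 5}
Sat(AX halt) = {s : every successor in {1, 2, 4, 5}} = {0, 2, 4, 5}
AF (AX halt): least fixpoint, start Z0 = {0, 2, 4, 5}, add states with every successor in Z. Already a fixed point.
Sat(AF (AX halt)) = {0, 2, 4, 5}
A[(grant ∨ halt) U AF (AX halt)]: least fixpoint, start Z0 = Sat(AF (AX halt)) = {0, 2, 4, 5}, add states in Sat(grant ∨ halt) with every successor in Z. Already a fixed point.
Sat(A[(grant ∨ halt) U AF (AX halt)]) = {0, 2, 4, 5}
|Sat(A[(grant ∨ halt) U AF (AX halt)])| = |{0, 2, 4, 5}| = 4.

4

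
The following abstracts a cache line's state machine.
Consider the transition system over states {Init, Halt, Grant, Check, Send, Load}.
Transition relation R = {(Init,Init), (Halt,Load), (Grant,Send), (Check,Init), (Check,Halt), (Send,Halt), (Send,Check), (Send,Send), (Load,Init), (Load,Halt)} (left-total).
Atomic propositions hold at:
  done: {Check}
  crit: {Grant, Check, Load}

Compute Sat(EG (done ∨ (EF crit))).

{Halt, Grant, Check, Send, Load}

EF crit: least fixpoint, start Z0 = {Grant, Check, Load}, add states with some successor in Z. Z1 = {Halt, Grant, Check, Send, Load}; fixed.
Sat(EF crit) = {Halt, Grant, Check, Send, Load}
Sat(done ∨ (EF crit)) = {Halt, Grant, Check, Send, Load}
EG (done ∨ (EF crit)): greatest fixpoint, start Z0 = {Halt, Grant, Check, Send, Load}, keep only states in Sat with some successor in Z. Already a fixed point.
Sat(EG (done ∨ (EF crit))) = {Halt, Grant, Check, Send, Load}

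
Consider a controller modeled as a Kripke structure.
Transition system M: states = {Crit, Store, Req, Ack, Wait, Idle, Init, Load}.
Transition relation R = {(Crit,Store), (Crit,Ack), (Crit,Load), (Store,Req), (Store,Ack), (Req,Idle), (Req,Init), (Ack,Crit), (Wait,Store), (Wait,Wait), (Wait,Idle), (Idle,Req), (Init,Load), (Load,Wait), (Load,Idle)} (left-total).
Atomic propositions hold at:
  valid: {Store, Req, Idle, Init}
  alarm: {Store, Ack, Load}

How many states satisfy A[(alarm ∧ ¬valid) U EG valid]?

3

Sat(¬valid) = {Crit, Ack, Wait, Load}
Sat(alarm ∧ ¬valid) = {Ack, Load}
EG valid: greatest fixpoint, start Z0 = {Store, Req, Idle, Init}, keep only states in Sat with some successor in Z. Z1 = {Store, Req, Idle}; fixed.
Sat(EG valid) = {Store, Req, Idle}
A[(alarm ∧ ¬valid) U EG valid]: least fixpoint, start Z0 = Sat(EG valid) = {Store, Req, Idle}, add states in Sat(alarm ∧ ¬valid) with every successor in Z. Already a fixed point.
Sat(A[(alarm ∧ ¬valid) U EG valid]) = {Store, Req, Idle}
|Sat(A[(alarm ∧ ¬valid) U EG valid])| = |{Store, Req, Idle}| = 3.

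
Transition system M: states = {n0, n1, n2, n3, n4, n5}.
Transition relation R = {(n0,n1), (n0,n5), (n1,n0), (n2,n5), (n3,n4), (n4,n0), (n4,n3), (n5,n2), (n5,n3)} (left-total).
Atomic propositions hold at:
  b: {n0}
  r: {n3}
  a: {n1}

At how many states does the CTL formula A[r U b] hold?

1

A[r U b]: least fixpoint, start Z0 = Sat(b) = {n0}, add states in Sat(r) with every successor in Z. Already a fixed point.
Sat(A[r U b]) = {n0}
|Sat(A[r U b])| = |{n0}| = 1.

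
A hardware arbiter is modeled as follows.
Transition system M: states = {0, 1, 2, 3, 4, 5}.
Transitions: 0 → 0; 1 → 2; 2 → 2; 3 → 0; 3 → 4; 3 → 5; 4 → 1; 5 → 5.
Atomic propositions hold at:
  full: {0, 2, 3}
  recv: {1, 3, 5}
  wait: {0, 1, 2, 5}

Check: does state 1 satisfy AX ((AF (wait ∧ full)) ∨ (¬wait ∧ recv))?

Yes

Sat(wait ∧ full) = {0, 2}
AF (wait ∧ full): least fixpoint, start Z0 = {0, 2}, add states with every successor in Z. Z1 = {0, 1, 2}; Z2 = {0, 1, 2, 4}; fixed.
Sat(AF (wait ∧ full)) = {0, 1, 2, 4}
Sat(¬wait) = {3, 4}
Sat(¬wait ∧ recv) = {3}
Sat((AF (wait ∧ full)) ∨ (¬wait ∧ recv)) = {0, 1, 2, 3, 4}
Sat(AX ((AF (wait ∧ full)) ∨ (¬wait ∧ recv))) = {s : every successor in {0, 1, 2, 3, 4}} = {0, 1, 2, 4}
1 ∈ Sat(AX ((AF (wait ∧ full)) ∨ (¬wait ∧ recv))) = {0, 1, 2, 4}, so the formula holds at 1.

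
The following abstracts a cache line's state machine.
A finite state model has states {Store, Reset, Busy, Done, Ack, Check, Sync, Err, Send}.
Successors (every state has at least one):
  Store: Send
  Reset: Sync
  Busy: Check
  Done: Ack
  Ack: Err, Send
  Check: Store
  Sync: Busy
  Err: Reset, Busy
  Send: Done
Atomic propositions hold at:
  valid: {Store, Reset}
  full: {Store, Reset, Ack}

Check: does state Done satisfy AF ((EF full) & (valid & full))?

EF full: least fixpoint, start Z0 = {Store, Reset, Ack}, add states with some successor in Z. Z1 = {Store, Reset, Done, Ack, Check, Err}; Z2 = {Store, Reset, Busy, Done, Ack, Check, Err, Send}; Z3 = {Store, Reset, Busy, Done, Ack, Check, Sync, Err, Send}; fixed.
Sat(EF full) = {Store, Reset, Busy, Done, Ack, Check, Sync, Err, Send}
Sat(valid & full) = {Store, Reset}
Sat((EF full) & (valid & full)) = {Store, Reset}
AF ((EF full) & (valid & full)): least fixpoint, start Z0 = {Store, Reset}, add states with every successor in Z. Z1 = {Store, Reset, Check}; Z2 = {Store, Reset, Busy, Check}; Z3 = {Store, Reset, Busy, Check, Sync, Err}; fixed.
Sat(AF ((EF full) & (valid & full))) = {Store, Reset, Busy, Check, Sync, Err}
Done ∉ Sat(AF ((EF full) & (valid & full))) = {Store, Reset, Busy, Check, Sync, Err}, so the formula does not hold at Done.

No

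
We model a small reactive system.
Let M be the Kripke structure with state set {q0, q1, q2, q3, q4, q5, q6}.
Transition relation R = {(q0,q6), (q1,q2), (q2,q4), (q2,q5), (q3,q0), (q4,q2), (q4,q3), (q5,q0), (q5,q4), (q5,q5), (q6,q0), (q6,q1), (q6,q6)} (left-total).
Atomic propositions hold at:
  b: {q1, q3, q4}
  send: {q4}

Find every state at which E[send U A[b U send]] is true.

A[b U send]: least fixpoint, start Z0 = Sat(send) = {q4}, add states in Sat(b) with every successor in Z. Already a fixed point.
Sat(A[b U send]) = {q4}
E[send U A[b U send]]: least fixpoint, start Z0 = Sat(A[b U send]) = {q4}, add states in Sat(send) with some successor in Z. Already a fixed point.
Sat(E[send U A[b U send]]) = {q4}

{q4}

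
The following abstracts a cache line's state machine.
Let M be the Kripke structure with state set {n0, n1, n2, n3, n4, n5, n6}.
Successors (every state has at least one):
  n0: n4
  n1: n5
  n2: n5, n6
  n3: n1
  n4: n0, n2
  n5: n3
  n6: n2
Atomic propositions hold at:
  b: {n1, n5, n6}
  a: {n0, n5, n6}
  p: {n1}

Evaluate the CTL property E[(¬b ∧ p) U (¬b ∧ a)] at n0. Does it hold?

Sat(¬b) = {n0, n2, n3, n4}
Sat(¬b ∧ p) = ∅
Sat(¬b ∧ a) = {n0}
E[(¬b ∧ p) U (¬b ∧ a)]: least fixpoint, start Z0 = Sat((¬b ∧ a)) = {n0}, add states in Sat(¬b ∧ p) with some successor in Z. Already a fixed point.
Sat(E[(¬b ∧ p) U (¬b ∧ a)]) = {n0}
n0 ∈ Sat(E[(¬b ∧ p) U (¬b ∧ a)]) = {n0}, so the formula holds at n0.

Yes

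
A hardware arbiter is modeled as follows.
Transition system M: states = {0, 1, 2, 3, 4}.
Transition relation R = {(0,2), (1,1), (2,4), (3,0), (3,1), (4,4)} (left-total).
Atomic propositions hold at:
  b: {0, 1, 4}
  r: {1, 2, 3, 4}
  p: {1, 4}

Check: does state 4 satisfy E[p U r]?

E[p U r]: least fixpoint, start Z0 = Sat(r) = {1, 2, 3, 4}, add states in Sat(p) with some successor in Z. Already a fixed point.
Sat(E[p U r]) = {1, 2, 3, 4}
4 ∈ Sat(E[p U r]) = {1, 2, 3, 4}, so the formula holds at 4.

Yes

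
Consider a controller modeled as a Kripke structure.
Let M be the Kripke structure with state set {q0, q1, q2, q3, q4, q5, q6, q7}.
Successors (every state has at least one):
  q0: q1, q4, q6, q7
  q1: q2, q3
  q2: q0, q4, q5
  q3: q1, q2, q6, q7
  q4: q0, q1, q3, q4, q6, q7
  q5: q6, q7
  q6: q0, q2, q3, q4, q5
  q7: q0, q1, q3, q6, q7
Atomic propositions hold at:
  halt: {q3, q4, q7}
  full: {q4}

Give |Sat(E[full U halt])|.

E[full U halt]: least fixpoint, start Z0 = Sat(halt) = {q3, q4, q7}, add states in Sat(full) with some successor in Z. Already a fixed point.
Sat(E[full U halt]) = {q3, q4, q7}
|Sat(E[full U halt])| = |{q3, q4, q7}| = 3.

3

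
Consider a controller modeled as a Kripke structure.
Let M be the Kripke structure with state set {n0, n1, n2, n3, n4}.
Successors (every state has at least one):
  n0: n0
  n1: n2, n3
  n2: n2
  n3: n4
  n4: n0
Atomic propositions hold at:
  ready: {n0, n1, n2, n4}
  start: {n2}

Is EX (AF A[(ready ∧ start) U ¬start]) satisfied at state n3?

Sat(ready ∧ start) = {n2}
Sat(¬start) = {n0, n1, n3, n4}
A[(ready ∧ start) U ¬start]: least fixpoint, start Z0 = Sat(¬start) = {n0, n1, n3, n4}, add states in Sat(ready ∧ start) with every successor in Z. Already a fixed point.
Sat(A[(ready ∧ start) U ¬start]) = {n0, n1, n3, n4}
AF A[(ready ∧ start) U ¬start]: least fixpoint, start Z0 = {n0, n1, n3, n4}, add states with every successor in Z. Already a fixed point.
Sat(AF A[(ready ∧ start) U ¬start]) = {n0, n1, n3, n4}
Sat(EX (AF A[(ready ∧ start) U ¬start])) = {s : some successor in {n0, n1, n3, n4}} = {n0, n1, n3, n4}
n3 ∈ Sat(EX (AF A[(ready ∧ start) U ¬start])) = {n0, n1, n3, n4}, so the formula holds at n3.

Yes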